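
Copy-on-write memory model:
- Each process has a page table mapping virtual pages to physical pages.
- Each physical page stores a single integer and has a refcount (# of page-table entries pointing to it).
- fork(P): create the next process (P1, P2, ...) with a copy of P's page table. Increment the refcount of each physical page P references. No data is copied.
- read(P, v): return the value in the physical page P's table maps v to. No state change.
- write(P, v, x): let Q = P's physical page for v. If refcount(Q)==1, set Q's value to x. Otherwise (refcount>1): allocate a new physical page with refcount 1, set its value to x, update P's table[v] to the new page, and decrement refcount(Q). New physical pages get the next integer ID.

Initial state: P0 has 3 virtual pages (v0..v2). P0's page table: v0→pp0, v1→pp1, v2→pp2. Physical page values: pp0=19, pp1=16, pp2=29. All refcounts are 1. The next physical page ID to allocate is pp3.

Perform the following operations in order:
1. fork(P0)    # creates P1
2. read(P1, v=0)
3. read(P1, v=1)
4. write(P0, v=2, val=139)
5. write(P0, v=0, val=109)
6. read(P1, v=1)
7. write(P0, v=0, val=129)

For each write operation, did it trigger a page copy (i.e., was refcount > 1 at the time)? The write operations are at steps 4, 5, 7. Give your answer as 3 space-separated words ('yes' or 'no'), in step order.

Op 1: fork(P0) -> P1. 3 ppages; refcounts: pp0:2 pp1:2 pp2:2
Op 2: read(P1, v0) -> 19. No state change.
Op 3: read(P1, v1) -> 16. No state change.
Op 4: write(P0, v2, 139). refcount(pp2)=2>1 -> COPY to pp3. 4 ppages; refcounts: pp0:2 pp1:2 pp2:1 pp3:1
Op 5: write(P0, v0, 109). refcount(pp0)=2>1 -> COPY to pp4. 5 ppages; refcounts: pp0:1 pp1:2 pp2:1 pp3:1 pp4:1
Op 6: read(P1, v1) -> 16. No state change.
Op 7: write(P0, v0, 129). refcount(pp4)=1 -> write in place. 5 ppages; refcounts: pp0:1 pp1:2 pp2:1 pp3:1 pp4:1

yes yes no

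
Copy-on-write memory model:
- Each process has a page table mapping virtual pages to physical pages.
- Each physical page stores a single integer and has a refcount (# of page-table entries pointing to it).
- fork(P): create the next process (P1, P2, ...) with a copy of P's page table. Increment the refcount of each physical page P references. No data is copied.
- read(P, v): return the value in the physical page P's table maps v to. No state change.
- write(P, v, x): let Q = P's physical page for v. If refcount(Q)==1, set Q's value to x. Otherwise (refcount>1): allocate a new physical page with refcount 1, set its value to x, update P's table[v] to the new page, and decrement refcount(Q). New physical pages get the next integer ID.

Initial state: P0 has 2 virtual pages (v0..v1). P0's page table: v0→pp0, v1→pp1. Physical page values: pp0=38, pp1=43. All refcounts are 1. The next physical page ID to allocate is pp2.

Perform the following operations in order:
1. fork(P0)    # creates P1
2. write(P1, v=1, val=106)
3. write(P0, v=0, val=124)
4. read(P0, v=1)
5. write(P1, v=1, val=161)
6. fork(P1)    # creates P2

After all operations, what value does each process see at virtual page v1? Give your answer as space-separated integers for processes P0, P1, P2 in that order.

Answer: 43 161 161

Derivation:
Op 1: fork(P0) -> P1. 2 ppages; refcounts: pp0:2 pp1:2
Op 2: write(P1, v1, 106). refcount(pp1)=2>1 -> COPY to pp2. 3 ppages; refcounts: pp0:2 pp1:1 pp2:1
Op 3: write(P0, v0, 124). refcount(pp0)=2>1 -> COPY to pp3. 4 ppages; refcounts: pp0:1 pp1:1 pp2:1 pp3:1
Op 4: read(P0, v1) -> 43. No state change.
Op 5: write(P1, v1, 161). refcount(pp2)=1 -> write in place. 4 ppages; refcounts: pp0:1 pp1:1 pp2:1 pp3:1
Op 6: fork(P1) -> P2. 4 ppages; refcounts: pp0:2 pp1:1 pp2:2 pp3:1
P0: v1 -> pp1 = 43
P1: v1 -> pp2 = 161
P2: v1 -> pp2 = 161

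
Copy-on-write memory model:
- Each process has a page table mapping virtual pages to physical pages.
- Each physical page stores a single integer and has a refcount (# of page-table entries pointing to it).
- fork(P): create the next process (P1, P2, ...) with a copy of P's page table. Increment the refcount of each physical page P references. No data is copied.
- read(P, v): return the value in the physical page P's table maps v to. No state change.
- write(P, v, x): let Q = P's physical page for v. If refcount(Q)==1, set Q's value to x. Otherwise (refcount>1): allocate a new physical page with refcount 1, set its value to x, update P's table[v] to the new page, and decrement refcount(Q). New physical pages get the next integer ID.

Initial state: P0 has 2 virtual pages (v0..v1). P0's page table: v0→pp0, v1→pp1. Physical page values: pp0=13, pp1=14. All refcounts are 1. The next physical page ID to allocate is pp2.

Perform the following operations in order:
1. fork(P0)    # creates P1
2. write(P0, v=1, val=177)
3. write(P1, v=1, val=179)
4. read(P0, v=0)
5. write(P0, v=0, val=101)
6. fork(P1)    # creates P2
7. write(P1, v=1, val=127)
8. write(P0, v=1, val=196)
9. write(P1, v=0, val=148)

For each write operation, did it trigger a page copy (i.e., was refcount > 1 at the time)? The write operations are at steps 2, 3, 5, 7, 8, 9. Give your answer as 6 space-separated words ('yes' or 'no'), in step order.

Op 1: fork(P0) -> P1. 2 ppages; refcounts: pp0:2 pp1:2
Op 2: write(P0, v1, 177). refcount(pp1)=2>1 -> COPY to pp2. 3 ppages; refcounts: pp0:2 pp1:1 pp2:1
Op 3: write(P1, v1, 179). refcount(pp1)=1 -> write in place. 3 ppages; refcounts: pp0:2 pp1:1 pp2:1
Op 4: read(P0, v0) -> 13. No state change.
Op 5: write(P0, v0, 101). refcount(pp0)=2>1 -> COPY to pp3. 4 ppages; refcounts: pp0:1 pp1:1 pp2:1 pp3:1
Op 6: fork(P1) -> P2. 4 ppages; refcounts: pp0:2 pp1:2 pp2:1 pp3:1
Op 7: write(P1, v1, 127). refcount(pp1)=2>1 -> COPY to pp4. 5 ppages; refcounts: pp0:2 pp1:1 pp2:1 pp3:1 pp4:1
Op 8: write(P0, v1, 196). refcount(pp2)=1 -> write in place. 5 ppages; refcounts: pp0:2 pp1:1 pp2:1 pp3:1 pp4:1
Op 9: write(P1, v0, 148). refcount(pp0)=2>1 -> COPY to pp5. 6 ppages; refcounts: pp0:1 pp1:1 pp2:1 pp3:1 pp4:1 pp5:1

yes no yes yes no yes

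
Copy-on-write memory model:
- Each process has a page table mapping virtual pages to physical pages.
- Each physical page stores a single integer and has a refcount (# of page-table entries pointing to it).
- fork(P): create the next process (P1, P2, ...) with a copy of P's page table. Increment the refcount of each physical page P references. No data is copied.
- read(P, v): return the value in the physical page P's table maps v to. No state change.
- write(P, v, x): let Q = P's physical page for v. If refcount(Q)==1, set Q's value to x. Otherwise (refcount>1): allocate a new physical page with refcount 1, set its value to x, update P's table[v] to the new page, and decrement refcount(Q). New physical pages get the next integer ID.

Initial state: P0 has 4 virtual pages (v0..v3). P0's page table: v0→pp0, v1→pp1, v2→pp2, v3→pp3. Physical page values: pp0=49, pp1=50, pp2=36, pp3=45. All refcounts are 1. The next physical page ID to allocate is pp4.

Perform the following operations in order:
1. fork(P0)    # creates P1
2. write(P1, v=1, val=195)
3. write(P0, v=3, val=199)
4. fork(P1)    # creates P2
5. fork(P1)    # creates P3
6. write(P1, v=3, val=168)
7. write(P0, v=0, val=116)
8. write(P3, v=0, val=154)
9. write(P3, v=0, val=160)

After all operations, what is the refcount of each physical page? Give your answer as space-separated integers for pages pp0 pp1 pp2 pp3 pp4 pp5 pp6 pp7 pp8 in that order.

Answer: 2 1 4 2 3 1 1 1 1

Derivation:
Op 1: fork(P0) -> P1. 4 ppages; refcounts: pp0:2 pp1:2 pp2:2 pp3:2
Op 2: write(P1, v1, 195). refcount(pp1)=2>1 -> COPY to pp4. 5 ppages; refcounts: pp0:2 pp1:1 pp2:2 pp3:2 pp4:1
Op 3: write(P0, v3, 199). refcount(pp3)=2>1 -> COPY to pp5. 6 ppages; refcounts: pp0:2 pp1:1 pp2:2 pp3:1 pp4:1 pp5:1
Op 4: fork(P1) -> P2. 6 ppages; refcounts: pp0:3 pp1:1 pp2:3 pp3:2 pp4:2 pp5:1
Op 5: fork(P1) -> P3. 6 ppages; refcounts: pp0:4 pp1:1 pp2:4 pp3:3 pp4:3 pp5:1
Op 6: write(P1, v3, 168). refcount(pp3)=3>1 -> COPY to pp6. 7 ppages; refcounts: pp0:4 pp1:1 pp2:4 pp3:2 pp4:3 pp5:1 pp6:1
Op 7: write(P0, v0, 116). refcount(pp0)=4>1 -> COPY to pp7. 8 ppages; refcounts: pp0:3 pp1:1 pp2:4 pp3:2 pp4:3 pp5:1 pp6:1 pp7:1
Op 8: write(P3, v0, 154). refcount(pp0)=3>1 -> COPY to pp8. 9 ppages; refcounts: pp0:2 pp1:1 pp2:4 pp3:2 pp4:3 pp5:1 pp6:1 pp7:1 pp8:1
Op 9: write(P3, v0, 160). refcount(pp8)=1 -> write in place. 9 ppages; refcounts: pp0:2 pp1:1 pp2:4 pp3:2 pp4:3 pp5:1 pp6:1 pp7:1 pp8:1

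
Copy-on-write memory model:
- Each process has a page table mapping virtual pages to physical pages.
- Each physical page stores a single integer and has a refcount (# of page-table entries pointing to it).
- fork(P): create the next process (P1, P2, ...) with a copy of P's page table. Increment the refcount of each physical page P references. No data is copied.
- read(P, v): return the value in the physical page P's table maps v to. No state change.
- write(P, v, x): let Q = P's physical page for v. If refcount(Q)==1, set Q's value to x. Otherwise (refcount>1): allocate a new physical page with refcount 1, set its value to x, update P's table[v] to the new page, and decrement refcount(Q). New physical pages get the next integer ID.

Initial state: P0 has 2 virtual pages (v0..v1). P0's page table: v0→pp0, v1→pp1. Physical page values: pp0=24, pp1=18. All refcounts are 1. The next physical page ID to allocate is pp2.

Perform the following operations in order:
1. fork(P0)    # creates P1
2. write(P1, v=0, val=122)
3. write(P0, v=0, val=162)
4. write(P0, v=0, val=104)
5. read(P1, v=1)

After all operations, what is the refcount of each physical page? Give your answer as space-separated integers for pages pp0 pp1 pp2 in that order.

Op 1: fork(P0) -> P1. 2 ppages; refcounts: pp0:2 pp1:2
Op 2: write(P1, v0, 122). refcount(pp0)=2>1 -> COPY to pp2. 3 ppages; refcounts: pp0:1 pp1:2 pp2:1
Op 3: write(P0, v0, 162). refcount(pp0)=1 -> write in place. 3 ppages; refcounts: pp0:1 pp1:2 pp2:1
Op 4: write(P0, v0, 104). refcount(pp0)=1 -> write in place. 3 ppages; refcounts: pp0:1 pp1:2 pp2:1
Op 5: read(P1, v1) -> 18. No state change.

Answer: 1 2 1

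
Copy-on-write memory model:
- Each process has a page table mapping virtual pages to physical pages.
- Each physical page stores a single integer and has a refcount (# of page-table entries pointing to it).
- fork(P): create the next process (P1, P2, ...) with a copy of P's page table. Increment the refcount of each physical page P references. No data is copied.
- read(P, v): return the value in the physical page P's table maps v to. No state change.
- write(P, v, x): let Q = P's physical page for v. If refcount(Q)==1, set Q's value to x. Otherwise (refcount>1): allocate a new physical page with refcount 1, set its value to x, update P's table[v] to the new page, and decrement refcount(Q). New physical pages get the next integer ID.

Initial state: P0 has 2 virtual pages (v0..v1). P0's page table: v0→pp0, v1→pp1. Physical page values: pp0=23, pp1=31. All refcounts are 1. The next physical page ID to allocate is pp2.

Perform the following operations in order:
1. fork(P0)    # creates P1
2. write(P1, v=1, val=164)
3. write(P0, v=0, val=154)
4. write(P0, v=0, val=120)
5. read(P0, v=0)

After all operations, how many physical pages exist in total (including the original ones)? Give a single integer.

Op 1: fork(P0) -> P1. 2 ppages; refcounts: pp0:2 pp1:2
Op 2: write(P1, v1, 164). refcount(pp1)=2>1 -> COPY to pp2. 3 ppages; refcounts: pp0:2 pp1:1 pp2:1
Op 3: write(P0, v0, 154). refcount(pp0)=2>1 -> COPY to pp3. 4 ppages; refcounts: pp0:1 pp1:1 pp2:1 pp3:1
Op 4: write(P0, v0, 120). refcount(pp3)=1 -> write in place. 4 ppages; refcounts: pp0:1 pp1:1 pp2:1 pp3:1
Op 5: read(P0, v0) -> 120. No state change.

Answer: 4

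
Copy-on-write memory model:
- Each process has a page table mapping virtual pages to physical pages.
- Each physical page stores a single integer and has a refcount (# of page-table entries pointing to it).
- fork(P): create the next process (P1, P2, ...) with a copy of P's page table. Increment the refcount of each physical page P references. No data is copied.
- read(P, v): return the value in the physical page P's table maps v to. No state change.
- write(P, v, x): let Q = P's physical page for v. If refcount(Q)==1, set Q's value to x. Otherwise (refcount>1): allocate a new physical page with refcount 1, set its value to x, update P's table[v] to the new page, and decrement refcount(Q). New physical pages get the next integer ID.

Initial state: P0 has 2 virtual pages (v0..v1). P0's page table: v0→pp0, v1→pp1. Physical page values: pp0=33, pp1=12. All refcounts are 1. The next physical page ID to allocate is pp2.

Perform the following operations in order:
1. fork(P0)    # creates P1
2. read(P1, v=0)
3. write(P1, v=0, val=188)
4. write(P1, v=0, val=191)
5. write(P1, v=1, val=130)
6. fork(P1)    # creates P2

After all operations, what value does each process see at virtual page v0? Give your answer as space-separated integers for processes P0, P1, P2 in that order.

Op 1: fork(P0) -> P1. 2 ppages; refcounts: pp0:2 pp1:2
Op 2: read(P1, v0) -> 33. No state change.
Op 3: write(P1, v0, 188). refcount(pp0)=2>1 -> COPY to pp2. 3 ppages; refcounts: pp0:1 pp1:2 pp2:1
Op 4: write(P1, v0, 191). refcount(pp2)=1 -> write in place. 3 ppages; refcounts: pp0:1 pp1:2 pp2:1
Op 5: write(P1, v1, 130). refcount(pp1)=2>1 -> COPY to pp3. 4 ppages; refcounts: pp0:1 pp1:1 pp2:1 pp3:1
Op 6: fork(P1) -> P2. 4 ppages; refcounts: pp0:1 pp1:1 pp2:2 pp3:2
P0: v0 -> pp0 = 33
P1: v0 -> pp2 = 191
P2: v0 -> pp2 = 191

Answer: 33 191 191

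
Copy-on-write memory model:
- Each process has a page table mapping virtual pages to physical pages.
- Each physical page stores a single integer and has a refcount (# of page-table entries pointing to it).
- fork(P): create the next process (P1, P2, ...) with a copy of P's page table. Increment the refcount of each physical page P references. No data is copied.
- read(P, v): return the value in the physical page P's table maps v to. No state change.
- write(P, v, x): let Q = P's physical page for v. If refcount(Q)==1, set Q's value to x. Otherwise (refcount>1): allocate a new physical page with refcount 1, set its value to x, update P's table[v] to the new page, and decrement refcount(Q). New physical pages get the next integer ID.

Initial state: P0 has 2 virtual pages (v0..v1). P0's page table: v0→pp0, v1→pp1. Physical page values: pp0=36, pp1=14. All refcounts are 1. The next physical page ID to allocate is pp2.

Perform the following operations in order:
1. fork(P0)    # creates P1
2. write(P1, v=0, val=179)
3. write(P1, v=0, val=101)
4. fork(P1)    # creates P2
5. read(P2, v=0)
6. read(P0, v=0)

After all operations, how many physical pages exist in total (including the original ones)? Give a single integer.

Op 1: fork(P0) -> P1. 2 ppages; refcounts: pp0:2 pp1:2
Op 2: write(P1, v0, 179). refcount(pp0)=2>1 -> COPY to pp2. 3 ppages; refcounts: pp0:1 pp1:2 pp2:1
Op 3: write(P1, v0, 101). refcount(pp2)=1 -> write in place. 3 ppages; refcounts: pp0:1 pp1:2 pp2:1
Op 4: fork(P1) -> P2. 3 ppages; refcounts: pp0:1 pp1:3 pp2:2
Op 5: read(P2, v0) -> 101. No state change.
Op 6: read(P0, v0) -> 36. No state change.

Answer: 3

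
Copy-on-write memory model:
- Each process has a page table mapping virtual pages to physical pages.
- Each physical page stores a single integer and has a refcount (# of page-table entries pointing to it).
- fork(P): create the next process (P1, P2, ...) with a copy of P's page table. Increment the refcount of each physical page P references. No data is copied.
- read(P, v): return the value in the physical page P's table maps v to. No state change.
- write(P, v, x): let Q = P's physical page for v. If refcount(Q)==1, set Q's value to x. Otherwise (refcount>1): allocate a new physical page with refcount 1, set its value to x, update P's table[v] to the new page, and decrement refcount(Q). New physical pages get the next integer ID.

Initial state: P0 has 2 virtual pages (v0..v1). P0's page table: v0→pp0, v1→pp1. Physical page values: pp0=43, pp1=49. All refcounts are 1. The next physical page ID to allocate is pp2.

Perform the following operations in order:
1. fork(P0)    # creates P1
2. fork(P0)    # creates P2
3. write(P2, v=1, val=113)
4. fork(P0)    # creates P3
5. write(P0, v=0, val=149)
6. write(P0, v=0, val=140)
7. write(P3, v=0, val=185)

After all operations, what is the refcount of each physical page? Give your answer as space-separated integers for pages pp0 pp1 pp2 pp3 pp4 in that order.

Op 1: fork(P0) -> P1. 2 ppages; refcounts: pp0:2 pp1:2
Op 2: fork(P0) -> P2. 2 ppages; refcounts: pp0:3 pp1:3
Op 3: write(P2, v1, 113). refcount(pp1)=3>1 -> COPY to pp2. 3 ppages; refcounts: pp0:3 pp1:2 pp2:1
Op 4: fork(P0) -> P3. 3 ppages; refcounts: pp0:4 pp1:3 pp2:1
Op 5: write(P0, v0, 149). refcount(pp0)=4>1 -> COPY to pp3. 4 ppages; refcounts: pp0:3 pp1:3 pp2:1 pp3:1
Op 6: write(P0, v0, 140). refcount(pp3)=1 -> write in place. 4 ppages; refcounts: pp0:3 pp1:3 pp2:1 pp3:1
Op 7: write(P3, v0, 185). refcount(pp0)=3>1 -> COPY to pp4. 5 ppages; refcounts: pp0:2 pp1:3 pp2:1 pp3:1 pp4:1

Answer: 2 3 1 1 1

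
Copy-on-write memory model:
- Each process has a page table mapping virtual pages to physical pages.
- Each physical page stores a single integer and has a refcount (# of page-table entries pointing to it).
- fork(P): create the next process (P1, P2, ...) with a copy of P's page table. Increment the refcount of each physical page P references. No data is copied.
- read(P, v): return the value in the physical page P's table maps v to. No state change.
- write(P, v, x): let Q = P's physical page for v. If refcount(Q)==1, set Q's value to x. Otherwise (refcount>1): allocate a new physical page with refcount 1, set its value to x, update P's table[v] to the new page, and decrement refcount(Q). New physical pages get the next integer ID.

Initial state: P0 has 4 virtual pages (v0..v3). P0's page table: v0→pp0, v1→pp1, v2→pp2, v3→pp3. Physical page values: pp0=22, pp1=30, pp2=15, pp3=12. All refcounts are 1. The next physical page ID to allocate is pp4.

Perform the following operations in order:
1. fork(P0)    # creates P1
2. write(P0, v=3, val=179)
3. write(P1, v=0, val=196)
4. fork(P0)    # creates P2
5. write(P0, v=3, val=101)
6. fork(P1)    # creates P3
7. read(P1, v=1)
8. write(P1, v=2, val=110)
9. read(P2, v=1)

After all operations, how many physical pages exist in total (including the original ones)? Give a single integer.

Op 1: fork(P0) -> P1. 4 ppages; refcounts: pp0:2 pp1:2 pp2:2 pp3:2
Op 2: write(P0, v3, 179). refcount(pp3)=2>1 -> COPY to pp4. 5 ppages; refcounts: pp0:2 pp1:2 pp2:2 pp3:1 pp4:1
Op 3: write(P1, v0, 196). refcount(pp0)=2>1 -> COPY to pp5. 6 ppages; refcounts: pp0:1 pp1:2 pp2:2 pp3:1 pp4:1 pp5:1
Op 4: fork(P0) -> P2. 6 ppages; refcounts: pp0:2 pp1:3 pp2:3 pp3:1 pp4:2 pp5:1
Op 5: write(P0, v3, 101). refcount(pp4)=2>1 -> COPY to pp6. 7 ppages; refcounts: pp0:2 pp1:3 pp2:3 pp3:1 pp4:1 pp5:1 pp6:1
Op 6: fork(P1) -> P3. 7 ppages; refcounts: pp0:2 pp1:4 pp2:4 pp3:2 pp4:1 pp5:2 pp6:1
Op 7: read(P1, v1) -> 30. No state change.
Op 8: write(P1, v2, 110). refcount(pp2)=4>1 -> COPY to pp7. 8 ppages; refcounts: pp0:2 pp1:4 pp2:3 pp3:2 pp4:1 pp5:2 pp6:1 pp7:1
Op 9: read(P2, v1) -> 30. No state change.

Answer: 8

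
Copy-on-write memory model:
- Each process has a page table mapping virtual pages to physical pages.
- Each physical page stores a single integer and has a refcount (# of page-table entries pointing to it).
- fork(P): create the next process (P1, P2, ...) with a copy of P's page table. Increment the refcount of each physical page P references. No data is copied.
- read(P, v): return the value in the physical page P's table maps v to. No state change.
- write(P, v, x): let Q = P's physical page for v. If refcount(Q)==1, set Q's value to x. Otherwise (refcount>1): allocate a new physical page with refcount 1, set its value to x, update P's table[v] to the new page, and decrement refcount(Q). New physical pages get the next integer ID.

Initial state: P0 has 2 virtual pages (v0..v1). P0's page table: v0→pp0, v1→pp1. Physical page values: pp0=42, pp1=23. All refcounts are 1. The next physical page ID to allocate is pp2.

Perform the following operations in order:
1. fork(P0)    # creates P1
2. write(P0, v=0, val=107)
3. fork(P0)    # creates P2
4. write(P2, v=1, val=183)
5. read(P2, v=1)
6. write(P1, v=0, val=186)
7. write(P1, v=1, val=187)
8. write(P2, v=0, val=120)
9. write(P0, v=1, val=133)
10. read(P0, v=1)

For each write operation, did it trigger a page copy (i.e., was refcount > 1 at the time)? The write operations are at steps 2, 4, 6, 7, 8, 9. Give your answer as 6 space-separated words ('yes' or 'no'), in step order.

Op 1: fork(P0) -> P1. 2 ppages; refcounts: pp0:2 pp1:2
Op 2: write(P0, v0, 107). refcount(pp0)=2>1 -> COPY to pp2. 3 ppages; refcounts: pp0:1 pp1:2 pp2:1
Op 3: fork(P0) -> P2. 3 ppages; refcounts: pp0:1 pp1:3 pp2:2
Op 4: write(P2, v1, 183). refcount(pp1)=3>1 -> COPY to pp3. 4 ppages; refcounts: pp0:1 pp1:2 pp2:2 pp3:1
Op 5: read(P2, v1) -> 183. No state change.
Op 6: write(P1, v0, 186). refcount(pp0)=1 -> write in place. 4 ppages; refcounts: pp0:1 pp1:2 pp2:2 pp3:1
Op 7: write(P1, v1, 187). refcount(pp1)=2>1 -> COPY to pp4. 5 ppages; refcounts: pp0:1 pp1:1 pp2:2 pp3:1 pp4:1
Op 8: write(P2, v0, 120). refcount(pp2)=2>1 -> COPY to pp5. 6 ppages; refcounts: pp0:1 pp1:1 pp2:1 pp3:1 pp4:1 pp5:1
Op 9: write(P0, v1, 133). refcount(pp1)=1 -> write in place. 6 ppages; refcounts: pp0:1 pp1:1 pp2:1 pp3:1 pp4:1 pp5:1
Op 10: read(P0, v1) -> 133. No state change.

yes yes no yes yes no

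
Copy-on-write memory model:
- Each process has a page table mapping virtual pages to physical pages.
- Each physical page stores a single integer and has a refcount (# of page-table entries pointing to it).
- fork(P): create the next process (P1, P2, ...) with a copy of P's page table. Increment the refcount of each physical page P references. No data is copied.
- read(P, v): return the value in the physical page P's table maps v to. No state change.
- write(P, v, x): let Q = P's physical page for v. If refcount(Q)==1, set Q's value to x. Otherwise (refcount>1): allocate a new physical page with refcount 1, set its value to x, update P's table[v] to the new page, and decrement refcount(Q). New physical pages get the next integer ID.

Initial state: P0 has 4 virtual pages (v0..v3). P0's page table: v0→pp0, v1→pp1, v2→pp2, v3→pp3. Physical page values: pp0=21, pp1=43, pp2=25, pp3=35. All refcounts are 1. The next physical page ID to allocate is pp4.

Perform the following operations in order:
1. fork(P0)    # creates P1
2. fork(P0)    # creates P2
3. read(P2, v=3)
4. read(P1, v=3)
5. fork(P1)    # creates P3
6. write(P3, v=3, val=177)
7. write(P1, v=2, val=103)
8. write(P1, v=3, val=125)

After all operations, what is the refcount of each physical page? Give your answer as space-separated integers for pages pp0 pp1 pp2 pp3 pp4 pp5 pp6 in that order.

Op 1: fork(P0) -> P1. 4 ppages; refcounts: pp0:2 pp1:2 pp2:2 pp3:2
Op 2: fork(P0) -> P2. 4 ppages; refcounts: pp0:3 pp1:3 pp2:3 pp3:3
Op 3: read(P2, v3) -> 35. No state change.
Op 4: read(P1, v3) -> 35. No state change.
Op 5: fork(P1) -> P3. 4 ppages; refcounts: pp0:4 pp1:4 pp2:4 pp3:4
Op 6: write(P3, v3, 177). refcount(pp3)=4>1 -> COPY to pp4. 5 ppages; refcounts: pp0:4 pp1:4 pp2:4 pp3:3 pp4:1
Op 7: write(P1, v2, 103). refcount(pp2)=4>1 -> COPY to pp5. 6 ppages; refcounts: pp0:4 pp1:4 pp2:3 pp3:3 pp4:1 pp5:1
Op 8: write(P1, v3, 125). refcount(pp3)=3>1 -> COPY to pp6. 7 ppages; refcounts: pp0:4 pp1:4 pp2:3 pp3:2 pp4:1 pp5:1 pp6:1

Answer: 4 4 3 2 1 1 1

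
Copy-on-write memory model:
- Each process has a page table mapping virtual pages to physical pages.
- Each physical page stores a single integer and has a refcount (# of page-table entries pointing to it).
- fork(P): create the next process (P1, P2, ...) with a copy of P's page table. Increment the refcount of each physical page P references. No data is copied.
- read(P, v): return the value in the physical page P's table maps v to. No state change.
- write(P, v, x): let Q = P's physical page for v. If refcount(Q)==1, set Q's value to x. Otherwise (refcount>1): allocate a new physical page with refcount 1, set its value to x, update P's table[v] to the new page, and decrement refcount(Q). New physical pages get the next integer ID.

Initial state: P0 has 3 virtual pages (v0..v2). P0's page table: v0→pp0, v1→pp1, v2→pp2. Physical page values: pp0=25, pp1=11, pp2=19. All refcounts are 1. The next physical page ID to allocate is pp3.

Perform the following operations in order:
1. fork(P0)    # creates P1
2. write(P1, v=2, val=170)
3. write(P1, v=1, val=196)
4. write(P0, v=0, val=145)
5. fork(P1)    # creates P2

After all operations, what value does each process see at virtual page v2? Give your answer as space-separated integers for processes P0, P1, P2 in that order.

Answer: 19 170 170

Derivation:
Op 1: fork(P0) -> P1. 3 ppages; refcounts: pp0:2 pp1:2 pp2:2
Op 2: write(P1, v2, 170). refcount(pp2)=2>1 -> COPY to pp3. 4 ppages; refcounts: pp0:2 pp1:2 pp2:1 pp3:1
Op 3: write(P1, v1, 196). refcount(pp1)=2>1 -> COPY to pp4. 5 ppages; refcounts: pp0:2 pp1:1 pp2:1 pp3:1 pp4:1
Op 4: write(P0, v0, 145). refcount(pp0)=2>1 -> COPY to pp5. 6 ppages; refcounts: pp0:1 pp1:1 pp2:1 pp3:1 pp4:1 pp5:1
Op 5: fork(P1) -> P2. 6 ppages; refcounts: pp0:2 pp1:1 pp2:1 pp3:2 pp4:2 pp5:1
P0: v2 -> pp2 = 19
P1: v2 -> pp3 = 170
P2: v2 -> pp3 = 170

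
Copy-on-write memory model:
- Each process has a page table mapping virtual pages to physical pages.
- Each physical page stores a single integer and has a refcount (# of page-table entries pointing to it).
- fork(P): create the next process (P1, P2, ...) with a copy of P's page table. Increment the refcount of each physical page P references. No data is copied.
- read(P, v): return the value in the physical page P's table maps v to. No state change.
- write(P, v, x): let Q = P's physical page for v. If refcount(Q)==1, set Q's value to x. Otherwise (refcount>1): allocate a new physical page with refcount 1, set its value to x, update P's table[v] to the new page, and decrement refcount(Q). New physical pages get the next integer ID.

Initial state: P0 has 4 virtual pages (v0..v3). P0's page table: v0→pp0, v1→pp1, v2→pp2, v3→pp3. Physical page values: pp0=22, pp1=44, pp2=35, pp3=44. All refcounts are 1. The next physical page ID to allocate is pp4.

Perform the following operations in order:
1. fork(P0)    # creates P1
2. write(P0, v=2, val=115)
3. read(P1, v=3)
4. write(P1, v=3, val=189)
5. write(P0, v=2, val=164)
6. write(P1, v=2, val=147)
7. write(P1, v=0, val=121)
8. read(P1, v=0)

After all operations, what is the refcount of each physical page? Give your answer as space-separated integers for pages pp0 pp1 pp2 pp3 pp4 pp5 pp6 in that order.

Op 1: fork(P0) -> P1. 4 ppages; refcounts: pp0:2 pp1:2 pp2:2 pp3:2
Op 2: write(P0, v2, 115). refcount(pp2)=2>1 -> COPY to pp4. 5 ppages; refcounts: pp0:2 pp1:2 pp2:1 pp3:2 pp4:1
Op 3: read(P1, v3) -> 44. No state change.
Op 4: write(P1, v3, 189). refcount(pp3)=2>1 -> COPY to pp5. 6 ppages; refcounts: pp0:2 pp1:2 pp2:1 pp3:1 pp4:1 pp5:1
Op 5: write(P0, v2, 164). refcount(pp4)=1 -> write in place. 6 ppages; refcounts: pp0:2 pp1:2 pp2:1 pp3:1 pp4:1 pp5:1
Op 6: write(P1, v2, 147). refcount(pp2)=1 -> write in place. 6 ppages; refcounts: pp0:2 pp1:2 pp2:1 pp3:1 pp4:1 pp5:1
Op 7: write(P1, v0, 121). refcount(pp0)=2>1 -> COPY to pp6. 7 ppages; refcounts: pp0:1 pp1:2 pp2:1 pp3:1 pp4:1 pp5:1 pp6:1
Op 8: read(P1, v0) -> 121. No state change.

Answer: 1 2 1 1 1 1 1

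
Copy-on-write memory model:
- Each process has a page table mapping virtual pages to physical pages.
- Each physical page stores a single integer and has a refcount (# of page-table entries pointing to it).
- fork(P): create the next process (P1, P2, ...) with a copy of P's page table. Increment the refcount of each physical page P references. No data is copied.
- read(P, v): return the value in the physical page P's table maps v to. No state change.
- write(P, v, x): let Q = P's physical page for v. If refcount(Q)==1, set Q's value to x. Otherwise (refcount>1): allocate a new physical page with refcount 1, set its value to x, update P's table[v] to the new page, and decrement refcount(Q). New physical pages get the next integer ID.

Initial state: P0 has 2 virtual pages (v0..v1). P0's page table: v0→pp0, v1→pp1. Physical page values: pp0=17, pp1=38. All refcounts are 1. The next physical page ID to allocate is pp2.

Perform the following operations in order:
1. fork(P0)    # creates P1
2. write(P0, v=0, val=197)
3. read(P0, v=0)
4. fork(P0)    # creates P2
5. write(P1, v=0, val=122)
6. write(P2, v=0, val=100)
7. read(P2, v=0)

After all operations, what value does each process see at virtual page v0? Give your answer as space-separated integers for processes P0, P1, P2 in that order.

Answer: 197 122 100

Derivation:
Op 1: fork(P0) -> P1. 2 ppages; refcounts: pp0:2 pp1:2
Op 2: write(P0, v0, 197). refcount(pp0)=2>1 -> COPY to pp2. 3 ppages; refcounts: pp0:1 pp1:2 pp2:1
Op 3: read(P0, v0) -> 197. No state change.
Op 4: fork(P0) -> P2. 3 ppages; refcounts: pp0:1 pp1:3 pp2:2
Op 5: write(P1, v0, 122). refcount(pp0)=1 -> write in place. 3 ppages; refcounts: pp0:1 pp1:3 pp2:2
Op 6: write(P2, v0, 100). refcount(pp2)=2>1 -> COPY to pp3. 4 ppages; refcounts: pp0:1 pp1:3 pp2:1 pp3:1
Op 7: read(P2, v0) -> 100. No state change.
P0: v0 -> pp2 = 197
P1: v0 -> pp0 = 122
P2: v0 -> pp3 = 100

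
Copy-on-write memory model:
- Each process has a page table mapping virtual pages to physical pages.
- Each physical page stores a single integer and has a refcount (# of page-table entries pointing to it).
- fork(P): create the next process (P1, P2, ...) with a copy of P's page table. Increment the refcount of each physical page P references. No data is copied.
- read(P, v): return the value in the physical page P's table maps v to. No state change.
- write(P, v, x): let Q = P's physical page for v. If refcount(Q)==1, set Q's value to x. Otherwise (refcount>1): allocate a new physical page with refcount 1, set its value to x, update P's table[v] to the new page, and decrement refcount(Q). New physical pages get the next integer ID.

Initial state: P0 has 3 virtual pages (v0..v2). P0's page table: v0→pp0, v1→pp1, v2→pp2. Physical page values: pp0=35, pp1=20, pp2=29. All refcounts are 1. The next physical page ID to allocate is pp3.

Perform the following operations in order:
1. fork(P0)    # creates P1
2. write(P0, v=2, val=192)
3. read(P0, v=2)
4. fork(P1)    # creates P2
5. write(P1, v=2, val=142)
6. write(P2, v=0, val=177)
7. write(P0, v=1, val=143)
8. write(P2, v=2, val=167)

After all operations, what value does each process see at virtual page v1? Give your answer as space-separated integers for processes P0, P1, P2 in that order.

Answer: 143 20 20

Derivation:
Op 1: fork(P0) -> P1. 3 ppages; refcounts: pp0:2 pp1:2 pp2:2
Op 2: write(P0, v2, 192). refcount(pp2)=2>1 -> COPY to pp3. 4 ppages; refcounts: pp0:2 pp1:2 pp2:1 pp3:1
Op 3: read(P0, v2) -> 192. No state change.
Op 4: fork(P1) -> P2. 4 ppages; refcounts: pp0:3 pp1:3 pp2:2 pp3:1
Op 5: write(P1, v2, 142). refcount(pp2)=2>1 -> COPY to pp4. 5 ppages; refcounts: pp0:3 pp1:3 pp2:1 pp3:1 pp4:1
Op 6: write(P2, v0, 177). refcount(pp0)=3>1 -> COPY to pp5. 6 ppages; refcounts: pp0:2 pp1:3 pp2:1 pp3:1 pp4:1 pp5:1
Op 7: write(P0, v1, 143). refcount(pp1)=3>1 -> COPY to pp6. 7 ppages; refcounts: pp0:2 pp1:2 pp2:1 pp3:1 pp4:1 pp5:1 pp6:1
Op 8: write(P2, v2, 167). refcount(pp2)=1 -> write in place. 7 ppages; refcounts: pp0:2 pp1:2 pp2:1 pp3:1 pp4:1 pp5:1 pp6:1
P0: v1 -> pp6 = 143
P1: v1 -> pp1 = 20
P2: v1 -> pp1 = 20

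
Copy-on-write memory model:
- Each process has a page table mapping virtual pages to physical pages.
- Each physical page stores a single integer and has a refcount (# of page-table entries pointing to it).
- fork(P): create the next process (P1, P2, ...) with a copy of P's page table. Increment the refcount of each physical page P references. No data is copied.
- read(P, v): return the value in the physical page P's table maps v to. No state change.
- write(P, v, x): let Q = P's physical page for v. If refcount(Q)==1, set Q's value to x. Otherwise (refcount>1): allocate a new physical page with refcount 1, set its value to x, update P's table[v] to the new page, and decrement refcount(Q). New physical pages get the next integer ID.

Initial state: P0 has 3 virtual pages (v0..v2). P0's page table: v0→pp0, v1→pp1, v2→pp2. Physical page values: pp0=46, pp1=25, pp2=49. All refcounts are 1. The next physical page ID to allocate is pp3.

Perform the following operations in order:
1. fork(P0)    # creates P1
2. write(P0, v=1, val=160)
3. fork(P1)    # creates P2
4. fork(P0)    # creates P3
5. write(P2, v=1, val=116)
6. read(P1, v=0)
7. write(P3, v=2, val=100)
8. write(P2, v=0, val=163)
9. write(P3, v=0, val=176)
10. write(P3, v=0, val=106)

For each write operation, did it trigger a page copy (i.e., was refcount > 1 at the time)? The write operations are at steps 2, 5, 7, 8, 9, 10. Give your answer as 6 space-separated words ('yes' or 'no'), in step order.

Op 1: fork(P0) -> P1. 3 ppages; refcounts: pp0:2 pp1:2 pp2:2
Op 2: write(P0, v1, 160). refcount(pp1)=2>1 -> COPY to pp3. 4 ppages; refcounts: pp0:2 pp1:1 pp2:2 pp3:1
Op 3: fork(P1) -> P2. 4 ppages; refcounts: pp0:3 pp1:2 pp2:3 pp3:1
Op 4: fork(P0) -> P3. 4 ppages; refcounts: pp0:4 pp1:2 pp2:4 pp3:2
Op 5: write(P2, v1, 116). refcount(pp1)=2>1 -> COPY to pp4. 5 ppages; refcounts: pp0:4 pp1:1 pp2:4 pp3:2 pp4:1
Op 6: read(P1, v0) -> 46. No state change.
Op 7: write(P3, v2, 100). refcount(pp2)=4>1 -> COPY to pp5. 6 ppages; refcounts: pp0:4 pp1:1 pp2:3 pp3:2 pp4:1 pp5:1
Op 8: write(P2, v0, 163). refcount(pp0)=4>1 -> COPY to pp6. 7 ppages; refcounts: pp0:3 pp1:1 pp2:3 pp3:2 pp4:1 pp5:1 pp6:1
Op 9: write(P3, v0, 176). refcount(pp0)=3>1 -> COPY to pp7. 8 ppages; refcounts: pp0:2 pp1:1 pp2:3 pp3:2 pp4:1 pp5:1 pp6:1 pp7:1
Op 10: write(P3, v0, 106). refcount(pp7)=1 -> write in place. 8 ppages; refcounts: pp0:2 pp1:1 pp2:3 pp3:2 pp4:1 pp5:1 pp6:1 pp7:1

yes yes yes yes yes no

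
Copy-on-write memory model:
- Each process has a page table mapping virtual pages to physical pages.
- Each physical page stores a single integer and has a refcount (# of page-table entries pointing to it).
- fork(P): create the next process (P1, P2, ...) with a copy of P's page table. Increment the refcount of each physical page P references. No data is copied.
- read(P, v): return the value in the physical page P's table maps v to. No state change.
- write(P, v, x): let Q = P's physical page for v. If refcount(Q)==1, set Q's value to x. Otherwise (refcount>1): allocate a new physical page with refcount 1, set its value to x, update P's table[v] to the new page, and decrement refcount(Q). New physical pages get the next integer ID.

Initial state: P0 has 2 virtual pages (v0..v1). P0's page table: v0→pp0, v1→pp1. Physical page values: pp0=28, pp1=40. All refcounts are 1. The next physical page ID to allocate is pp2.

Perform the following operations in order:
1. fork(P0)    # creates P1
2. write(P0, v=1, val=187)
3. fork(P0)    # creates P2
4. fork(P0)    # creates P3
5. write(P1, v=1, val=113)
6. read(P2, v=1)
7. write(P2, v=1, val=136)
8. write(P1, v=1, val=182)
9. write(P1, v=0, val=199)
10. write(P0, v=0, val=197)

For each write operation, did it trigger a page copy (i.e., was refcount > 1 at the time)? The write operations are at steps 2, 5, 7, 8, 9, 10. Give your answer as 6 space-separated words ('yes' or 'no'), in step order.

Op 1: fork(P0) -> P1. 2 ppages; refcounts: pp0:2 pp1:2
Op 2: write(P0, v1, 187). refcount(pp1)=2>1 -> COPY to pp2. 3 ppages; refcounts: pp0:2 pp1:1 pp2:1
Op 3: fork(P0) -> P2. 3 ppages; refcounts: pp0:3 pp1:1 pp2:2
Op 4: fork(P0) -> P3. 3 ppages; refcounts: pp0:4 pp1:1 pp2:3
Op 5: write(P1, v1, 113). refcount(pp1)=1 -> write in place. 3 ppages; refcounts: pp0:4 pp1:1 pp2:3
Op 6: read(P2, v1) -> 187. No state change.
Op 7: write(P2, v1, 136). refcount(pp2)=3>1 -> COPY to pp3. 4 ppages; refcounts: pp0:4 pp1:1 pp2:2 pp3:1
Op 8: write(P1, v1, 182). refcount(pp1)=1 -> write in place. 4 ppages; refcounts: pp0:4 pp1:1 pp2:2 pp3:1
Op 9: write(P1, v0, 199). refcount(pp0)=4>1 -> COPY to pp4. 5 ppages; refcounts: pp0:3 pp1:1 pp2:2 pp3:1 pp4:1
Op 10: write(P0, v0, 197). refcount(pp0)=3>1 -> COPY to pp5. 6 ppages; refcounts: pp0:2 pp1:1 pp2:2 pp3:1 pp4:1 pp5:1

yes no yes no yes yes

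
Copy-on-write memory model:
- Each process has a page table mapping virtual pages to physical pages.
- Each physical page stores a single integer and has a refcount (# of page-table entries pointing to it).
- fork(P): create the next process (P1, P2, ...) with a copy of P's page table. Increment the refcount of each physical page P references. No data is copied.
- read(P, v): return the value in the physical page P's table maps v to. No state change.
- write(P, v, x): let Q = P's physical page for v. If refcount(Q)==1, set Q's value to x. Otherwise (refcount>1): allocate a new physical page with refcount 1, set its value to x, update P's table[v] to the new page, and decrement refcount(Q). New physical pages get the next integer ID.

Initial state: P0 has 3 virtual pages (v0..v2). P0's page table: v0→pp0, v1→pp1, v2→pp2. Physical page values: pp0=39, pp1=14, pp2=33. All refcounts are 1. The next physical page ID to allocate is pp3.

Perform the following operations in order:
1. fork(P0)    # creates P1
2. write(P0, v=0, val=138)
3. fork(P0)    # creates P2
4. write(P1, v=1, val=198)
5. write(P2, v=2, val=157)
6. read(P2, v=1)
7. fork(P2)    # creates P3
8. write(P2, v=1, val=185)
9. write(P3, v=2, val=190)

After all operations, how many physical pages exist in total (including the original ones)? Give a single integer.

Op 1: fork(P0) -> P1. 3 ppages; refcounts: pp0:2 pp1:2 pp2:2
Op 2: write(P0, v0, 138). refcount(pp0)=2>1 -> COPY to pp3. 4 ppages; refcounts: pp0:1 pp1:2 pp2:2 pp3:1
Op 3: fork(P0) -> P2. 4 ppages; refcounts: pp0:1 pp1:3 pp2:3 pp3:2
Op 4: write(P1, v1, 198). refcount(pp1)=3>1 -> COPY to pp4. 5 ppages; refcounts: pp0:1 pp1:2 pp2:3 pp3:2 pp4:1
Op 5: write(P2, v2, 157). refcount(pp2)=3>1 -> COPY to pp5. 6 ppages; refcounts: pp0:1 pp1:2 pp2:2 pp3:2 pp4:1 pp5:1
Op 6: read(P2, v1) -> 14. No state change.
Op 7: fork(P2) -> P3. 6 ppages; refcounts: pp0:1 pp1:3 pp2:2 pp3:3 pp4:1 pp5:2
Op 8: write(P2, v1, 185). refcount(pp1)=3>1 -> COPY to pp6. 7 ppages; refcounts: pp0:1 pp1:2 pp2:2 pp3:3 pp4:1 pp5:2 pp6:1
Op 9: write(P3, v2, 190). refcount(pp5)=2>1 -> COPY to pp7. 8 ppages; refcounts: pp0:1 pp1:2 pp2:2 pp3:3 pp4:1 pp5:1 pp6:1 pp7:1

Answer: 8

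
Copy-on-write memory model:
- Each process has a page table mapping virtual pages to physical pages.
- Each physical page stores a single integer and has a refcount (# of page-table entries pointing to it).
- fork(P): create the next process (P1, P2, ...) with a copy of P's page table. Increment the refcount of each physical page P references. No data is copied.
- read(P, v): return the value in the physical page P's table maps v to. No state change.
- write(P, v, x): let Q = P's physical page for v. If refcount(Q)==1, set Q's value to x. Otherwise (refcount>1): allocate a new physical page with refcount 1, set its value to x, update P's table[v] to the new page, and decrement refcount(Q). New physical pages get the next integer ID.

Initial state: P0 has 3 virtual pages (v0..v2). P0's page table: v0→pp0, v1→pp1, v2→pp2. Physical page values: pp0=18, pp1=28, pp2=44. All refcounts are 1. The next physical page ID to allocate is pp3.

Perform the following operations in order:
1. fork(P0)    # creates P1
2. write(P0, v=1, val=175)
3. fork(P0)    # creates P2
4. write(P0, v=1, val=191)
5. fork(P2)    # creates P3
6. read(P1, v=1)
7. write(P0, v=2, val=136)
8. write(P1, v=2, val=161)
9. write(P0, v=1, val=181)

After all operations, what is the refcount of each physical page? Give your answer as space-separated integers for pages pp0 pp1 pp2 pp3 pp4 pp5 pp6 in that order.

Op 1: fork(P0) -> P1. 3 ppages; refcounts: pp0:2 pp1:2 pp2:2
Op 2: write(P0, v1, 175). refcount(pp1)=2>1 -> COPY to pp3. 4 ppages; refcounts: pp0:2 pp1:1 pp2:2 pp3:1
Op 3: fork(P0) -> P2. 4 ppages; refcounts: pp0:3 pp1:1 pp2:3 pp3:2
Op 4: write(P0, v1, 191). refcount(pp3)=2>1 -> COPY to pp4. 5 ppages; refcounts: pp0:3 pp1:1 pp2:3 pp3:1 pp4:1
Op 5: fork(P2) -> P3. 5 ppages; refcounts: pp0:4 pp1:1 pp2:4 pp3:2 pp4:1
Op 6: read(P1, v1) -> 28. No state change.
Op 7: write(P0, v2, 136). refcount(pp2)=4>1 -> COPY to pp5. 6 ppages; refcounts: pp0:4 pp1:1 pp2:3 pp3:2 pp4:1 pp5:1
Op 8: write(P1, v2, 161). refcount(pp2)=3>1 -> COPY to pp6. 7 ppages; refcounts: pp0:4 pp1:1 pp2:2 pp3:2 pp4:1 pp5:1 pp6:1
Op 9: write(P0, v1, 181). refcount(pp4)=1 -> write in place. 7 ppages; refcounts: pp0:4 pp1:1 pp2:2 pp3:2 pp4:1 pp5:1 pp6:1

Answer: 4 1 2 2 1 1 1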